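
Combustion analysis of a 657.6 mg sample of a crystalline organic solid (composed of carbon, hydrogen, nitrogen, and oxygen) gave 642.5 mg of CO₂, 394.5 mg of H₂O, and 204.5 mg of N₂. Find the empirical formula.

CH3NO

mol C = 0.6425 g CO₂ ÷ 44.009 g/mol = 0.014599 mol
mol H = 2 × 0.3945 g H₂O ÷ 18.015 g/mol = 0.043797 mol
mol N = 2 × 0.2045 g N₂ ÷ 28.014 g/mol = 0.014600 mol
mass O = 0.6576 − (0.17535 + 0.044147 + 0.20450) = 0.23360 g → mol O = 0.23360 ÷ 15.999 = 0.014601 mol
Divide by the smallest (0.014599 mol): C 1.000, H 3.000, N 1.000, O 1.000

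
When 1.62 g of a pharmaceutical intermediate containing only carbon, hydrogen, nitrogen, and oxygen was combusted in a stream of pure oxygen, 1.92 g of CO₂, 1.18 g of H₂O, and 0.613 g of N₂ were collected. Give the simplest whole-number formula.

C2H6N2O

mol C = 1.92 g CO₂ ÷ 44.009 g/mol = 0.04363 mol
mol H = 2 × 1.18 g H₂O ÷ 18.015 g/mol = 0.1310 mol
mol N = 2 × 0.613 g N₂ ÷ 28.014 g/mol = 0.04376 mol
mass O = 1.62 − (0.5240 + 0.1320 + 0.6130) = 0.3509 g → mol O = 0.3509 ÷ 15.999 = 0.02194 mol
Divide by the smallest (0.02194 mol): C 1.989, H 5.972, N 1.995, O 1.000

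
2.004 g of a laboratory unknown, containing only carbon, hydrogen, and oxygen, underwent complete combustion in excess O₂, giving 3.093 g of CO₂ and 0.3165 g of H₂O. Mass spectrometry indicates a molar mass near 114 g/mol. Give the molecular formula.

mol C = 3.093 g CO₂ ÷ 44.009 g/mol = 0.070281 mol
mol H = 2 × 0.3165 g H₂O ÷ 18.015 g/mol = 0.035137 mol
mass O = 2.004 − (0.84415 + 0.035418) = 1.1244 g → mol O = 1.1244 ÷ 15.999 = 0.070282 mol
Divide by the smallest (0.035137 mol): C 2.000, H 1.000, O 2.000
Empirical formula: C2HO2
Empirical-formula mass = 57.03 g/mol; 114 ÷ 57.03 ≈ 2, so the molecular formula is C4H2O4.

C4H2O4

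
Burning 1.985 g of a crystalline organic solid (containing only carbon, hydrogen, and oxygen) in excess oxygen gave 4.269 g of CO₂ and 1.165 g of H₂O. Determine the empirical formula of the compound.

mol C = 4.269 g CO₂ ÷ 44.009 g/mol = 0.097003 mol
mol H = 2 × 1.165 g H₂O ÷ 18.015 g/mol = 0.12934 mol
mass O = 1.985 − (1.1651 + 0.13037) = 0.68953 g → mol O = 0.68953 ÷ 15.999 = 0.043098 mol
Divide by the smallest (0.043098 mol): C 2.251, H 3.001, O 1.000
Multiplying each by 4 gives whole numbers: C 9.00, H 12.00, O 4.00

C9H12O4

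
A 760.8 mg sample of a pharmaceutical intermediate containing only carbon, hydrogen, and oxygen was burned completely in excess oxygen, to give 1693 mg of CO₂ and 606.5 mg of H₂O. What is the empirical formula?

C8H14O3

mol C = 1.693 g CO₂ ÷ 44.009 g/mol = 0.038469 mol
mol H = 2 × 0.6065 g H₂O ÷ 18.015 g/mol = 0.067333 mol
mass O = 0.7608 − (0.46206 + 0.067871) = 0.23087 g → mol O = 0.23087 ÷ 15.999 = 0.014430 mol
Divide by the smallest (0.014430 mol): C 2.666, H 4.666, O 1.000
Multiplying each by 3 gives whole numbers: C 8.00, H 14.00, O 3.00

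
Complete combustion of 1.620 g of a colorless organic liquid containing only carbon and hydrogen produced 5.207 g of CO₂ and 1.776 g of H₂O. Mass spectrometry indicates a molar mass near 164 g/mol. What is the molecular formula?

C12H20

mol C = 5.207 g CO₂ ÷ 44.009 g/mol = 0.11832 mol
mol H = 2 × 1.776 g H₂O ÷ 18.015 g/mol = 0.19717 mol
Divide by the smallest (0.11832 mol): C 1.000, H 1.666
Multiplying each by 3 gives whole numbers: C 3.00, H 5.00
Empirical formula: C3H5
Empirical-formula mass = 41.07 g/mol; 164 ÷ 41.07 ≈ 4, so the molecular formula is C12H20.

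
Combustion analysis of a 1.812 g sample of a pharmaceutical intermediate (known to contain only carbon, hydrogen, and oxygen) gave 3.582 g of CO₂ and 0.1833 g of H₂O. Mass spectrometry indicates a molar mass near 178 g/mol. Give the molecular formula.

C8H2O5

mol C = 3.582 g CO₂ ÷ 44.009 g/mol = 0.081392 mol
mol H = 2 × 0.1833 g H₂O ÷ 18.015 g/mol = 0.020350 mol
mass O = 1.812 − (0.97760 + 0.020513) = 0.81388 g → mol O = 0.81388 ÷ 15.999 = 0.050871 mol
Divide by the smallest (0.020350 mol): C 4.000, H 1.000, O 2.500
Multiplying each by 2 gives whole numbers: C 8.00, H 2.00, O 5.00
Empirical formula: C8H2O5
Empirical-formula mass = 178.10 g/mol; 178 ÷ 178.10 ≈ 1, so the molecular formula is C8H2O5.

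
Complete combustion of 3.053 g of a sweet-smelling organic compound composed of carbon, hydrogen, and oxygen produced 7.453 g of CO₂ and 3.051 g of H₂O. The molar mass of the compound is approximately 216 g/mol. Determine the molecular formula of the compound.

C12H24O3

mol C = 7.453 g CO₂ ÷ 44.009 g/mol = 0.16935 mol
mol H = 2 × 3.051 g H₂O ÷ 18.015 g/mol = 0.33872 mol
mass O = 3.053 − (2.0341 + 0.34143) = 0.67749 g → mol O = 0.67749 ÷ 15.999 = 0.042346 mol
Divide by the smallest (0.042346 mol): C 3.999, H 7.999, O 1.000
Empirical formula: C4H8O
Empirical-formula mass = 72.11 g/mol; 216 ÷ 72.11 ≈ 3, so the molecular formula is C12H24O3.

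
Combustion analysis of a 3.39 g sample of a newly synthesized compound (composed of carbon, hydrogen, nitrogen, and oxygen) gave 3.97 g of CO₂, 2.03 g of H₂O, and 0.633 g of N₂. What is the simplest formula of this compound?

mol C = 3.97 g CO₂ ÷ 44.009 g/mol = 0.09021 mol
mol H = 2 × 2.03 g H₂O ÷ 18.015 g/mol = 0.2254 mol
mol N = 2 × 0.633 g N₂ ÷ 28.014 g/mol = 0.04519 mol
mass O = 3.39 − (1.083 + 0.2272 + 0.6330) = 1.446 g → mol O = 1.446 ÷ 15.999 = 0.09040 mol
Divide by the smallest (0.04519 mol): C 1.996, H 4.987, N 1.000, O 2.000

C2H5NO2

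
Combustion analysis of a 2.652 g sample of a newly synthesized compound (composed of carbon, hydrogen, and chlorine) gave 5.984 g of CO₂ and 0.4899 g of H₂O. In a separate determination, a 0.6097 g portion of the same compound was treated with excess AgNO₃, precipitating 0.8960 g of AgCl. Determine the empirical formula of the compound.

C5H2Cl

mol C = 5.984 g CO₂ ÷ 44.009 g/mol = 0.13597 mol
mol H = 2 × 0.4899 g H₂O ÷ 18.015 g/mol = 0.054388 mol
From the AgCl data: mol Cl per gram of compound = (0.8960 ÷ 143.318) ÷ 0.6097 = 0.010254 mol/g, so in the 2.652 g combustion sample mol Cl = 0.027193 mol
Divide by the smallest (0.027193 mol): C 5.000, H 2.000, Cl 1.000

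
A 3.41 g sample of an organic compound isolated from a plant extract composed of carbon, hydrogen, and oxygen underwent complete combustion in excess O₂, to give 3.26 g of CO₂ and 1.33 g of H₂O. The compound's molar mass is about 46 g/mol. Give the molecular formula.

mol C = 3.26 g CO₂ ÷ 44.009 g/mol = 0.07408 mol
mol H = 2 × 1.33 g H₂O ÷ 18.015 g/mol = 0.1477 mol
mass O = 3.41 − (0.8897 + 0.1488) = 2.371 g → mol O = 2.371 ÷ 15.999 = 0.1482 mol
Divide by the smallest (0.07408 mol): C 1.000, H 1.993, O 2.001
Empirical formula: CH2O2
Empirical-formula mass = 46.02 g/mol; 46 ÷ 46.02 ≈ 1, so the molecular formula is CH2O2.

CH2O2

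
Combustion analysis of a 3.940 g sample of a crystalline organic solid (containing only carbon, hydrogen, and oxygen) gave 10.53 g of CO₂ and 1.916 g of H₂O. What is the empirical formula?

mol C = 10.53 g CO₂ ÷ 44.009 g/mol = 0.23927 mol
mol H = 2 × 1.916 g H₂O ÷ 18.015 g/mol = 0.21271 mol
mass O = 3.940 − (2.8739 + 0.21441) = 0.85172 g → mol O = 0.85172 ÷ 15.999 = 0.053236 mol
Divide by the smallest (0.053236 mol): C 4.494, H 3.996, O 1.000
Multiplying each by 2 gives whole numbers: C 8.99, H 7.99, O 2.00

C9H8O2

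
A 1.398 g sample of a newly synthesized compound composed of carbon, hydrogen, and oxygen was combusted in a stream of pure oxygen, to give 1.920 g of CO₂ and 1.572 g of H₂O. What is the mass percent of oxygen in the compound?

mol C = 1.920 g CO₂ ÷ 44.009 g/mol = 0.043627 mol
mol H = 2 × 1.572 g H₂O ÷ 18.015 g/mol = 0.17452 mol
mass O = 1.398 − (0.52401 + 0.17592) = 0.69807 g → mol O = 0.69807 ÷ 15.999 = 0.043632 mol
mass % O = 0.69807 g ÷ 1.398 g × 100%

49.93%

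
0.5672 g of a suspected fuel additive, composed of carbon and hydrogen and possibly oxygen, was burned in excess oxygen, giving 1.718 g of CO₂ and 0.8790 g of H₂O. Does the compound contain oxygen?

no

mol C = 1.718 g CO₂ ÷ 44.009 g/mol = 0.039037 mol
mol H = 2 × 0.8790 g H₂O ÷ 18.015 g/mol = 0.097585 mol
C and H together account for 0.56725 g — essentially the entire 0.5672 g sample — so the compound contains no oxygen.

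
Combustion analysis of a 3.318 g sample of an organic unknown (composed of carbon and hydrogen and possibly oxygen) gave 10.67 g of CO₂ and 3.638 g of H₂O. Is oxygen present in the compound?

mol C = 10.67 g CO₂ ÷ 44.009 g/mol = 0.24245 mol
mol H = 2 × 3.638 g H₂O ÷ 18.015 g/mol = 0.40389 mol
C and H together account for 3.3192 g — essentially the entire 3.318 g sample — so the compound contains no oxygen.

no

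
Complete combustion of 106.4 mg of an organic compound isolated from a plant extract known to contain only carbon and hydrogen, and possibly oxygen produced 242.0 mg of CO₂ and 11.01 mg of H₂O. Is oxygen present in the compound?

yes

mol C = 0.2420 g CO₂ ÷ 44.009 g/mol = 0.0054989 mol
mol H = 2 × 0.01101 g H₂O ÷ 18.015 g/mol = 0.0012223 mol
C and H account for only 0.067279 g of the 0.1064 g sample; the remaining 0.039121 g must be oxygen.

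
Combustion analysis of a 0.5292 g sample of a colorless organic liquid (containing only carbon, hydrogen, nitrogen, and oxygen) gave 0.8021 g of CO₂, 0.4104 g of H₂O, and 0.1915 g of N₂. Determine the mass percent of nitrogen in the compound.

mol C = 0.8021 g CO₂ ÷ 44.009 g/mol = 0.018226 mol
mol H = 2 × 0.4104 g H₂O ÷ 18.015 g/mol = 0.045562 mol
mol N = 2 × 0.1915 g N₂ ÷ 28.014 g/mol = 0.013672 mol
mass O = 0.5292 − (0.21891 + 0.045927 + 0.19150) = 0.072863 g → mol O = 0.072863 ÷ 15.999 = 0.0045542 mol
mass % N = 0.19150 g ÷ 0.5292 g × 100%

36.19%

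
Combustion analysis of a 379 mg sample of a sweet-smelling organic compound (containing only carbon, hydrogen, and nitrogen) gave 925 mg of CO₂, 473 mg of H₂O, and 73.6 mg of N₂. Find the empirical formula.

C4H10N

mol C = 0.925 g CO₂ ÷ 44.009 g/mol = 0.02102 mol
mol H = 2 × 0.473 g H₂O ÷ 18.015 g/mol = 0.05251 mol
mol N = 2 × 0.0736 g N₂ ÷ 28.014 g/mol = 0.005255 mol
Divide by the smallest (0.005255 mol): C 4.000, H 9.994, N 1.000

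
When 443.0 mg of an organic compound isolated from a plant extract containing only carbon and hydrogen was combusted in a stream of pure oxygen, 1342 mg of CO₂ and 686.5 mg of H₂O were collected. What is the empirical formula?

mol C = 1.342 g CO₂ ÷ 44.009 g/mol = 0.030494 mol
mol H = 2 × 0.6865 g H₂O ÷ 18.015 g/mol = 0.076214 mol
Divide by the smallest (0.030494 mol): C 1.000, H 2.499
Multiplying each by 2 gives whole numbers: C 2.00, H 5.00

C2H5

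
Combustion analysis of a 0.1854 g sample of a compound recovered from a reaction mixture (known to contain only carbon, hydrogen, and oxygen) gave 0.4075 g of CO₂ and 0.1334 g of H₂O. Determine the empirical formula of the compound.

mol C = 0.4075 g CO₂ ÷ 44.009 g/mol = 0.0092595 mol
mol H = 2 × 0.1334 g H₂O ÷ 18.015 g/mol = 0.014810 mol
mass O = 0.1854 − (0.11122 + 0.014928) = 0.059256 g → mol O = 0.059256 ÷ 15.999 = 0.0037037 mol
Divide by the smallest (0.0037037 mol): C 2.500, H 3.999, O 1.000
Multiplying each by 2 gives whole numbers: C 5.00, H 8.00, O 2.00

C5H8O2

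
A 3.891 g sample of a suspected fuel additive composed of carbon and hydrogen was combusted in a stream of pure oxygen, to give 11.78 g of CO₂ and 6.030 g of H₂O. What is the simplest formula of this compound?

mol C = 11.78 g CO₂ ÷ 44.009 g/mol = 0.26767 mol
mol H = 2 × 6.030 g H₂O ÷ 18.015 g/mol = 0.66944 mol
Divide by the smallest (0.26767 mol): C 1.000, H 2.501
Multiplying each by 2 gives whole numbers: C 2.00, H 5.00

C2H5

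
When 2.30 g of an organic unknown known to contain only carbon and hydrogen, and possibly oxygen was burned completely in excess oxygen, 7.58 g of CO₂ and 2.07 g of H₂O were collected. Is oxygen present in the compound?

no

mol C = 7.58 g CO₂ ÷ 44.009 g/mol = 0.1722 mol
mol H = 2 × 2.07 g H₂O ÷ 18.015 g/mol = 0.2298 mol
C and H together account for 2.300 g — essentially the entire 2.30 g sample — so the compound contains no oxygen.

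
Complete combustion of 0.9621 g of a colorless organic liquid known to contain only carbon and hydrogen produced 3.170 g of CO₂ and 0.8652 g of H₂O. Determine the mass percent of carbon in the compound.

mol C = 3.170 g CO₂ ÷ 44.009 g/mol = 0.072031 mol
mol H = 2 × 0.8652 g H₂O ÷ 18.015 g/mol = 0.096053 mol
mass % C = 0.86516 g ÷ 0.9621 g × 100%

89.92%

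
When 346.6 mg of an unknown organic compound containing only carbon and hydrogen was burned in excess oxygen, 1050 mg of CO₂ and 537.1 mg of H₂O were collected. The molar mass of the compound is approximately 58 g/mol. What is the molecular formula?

mol C = 1.050 g CO₂ ÷ 44.009 g/mol = 0.023859 mol
mol H = 2 × 0.5371 g H₂O ÷ 18.015 g/mol = 0.059628 mol
Divide by the smallest (0.023859 mol): C 1.000, H 2.499
Multiplying each by 2 gives whole numbers: C 2.00, H 5.00
Empirical formula: C2H5
Empirical-formula mass = 29.06 g/mol; 58 ÷ 29.06 ≈ 2, so the molecular formula is C4H10.

C4H10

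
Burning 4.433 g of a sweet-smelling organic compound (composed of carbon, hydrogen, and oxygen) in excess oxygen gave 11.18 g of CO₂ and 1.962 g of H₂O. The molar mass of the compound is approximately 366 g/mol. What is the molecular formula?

mol C = 11.18 g CO₂ ÷ 44.009 g/mol = 0.25404 mol
mol H = 2 × 1.962 g H₂O ÷ 18.015 g/mol = 0.21782 mol
mass O = 4.433 − (3.0513 + 0.21956) = 1.1622 g → mol O = 1.1622 ÷ 15.999 = 0.072641 mol
Divide by the smallest (0.072641 mol): C 3.497, H 2.999, O 1.000
Multiplying each by 2 gives whole numbers: C 6.99, H 6.00, O 2.00
Empirical formula: C7H6O2
Empirical-formula mass = 122.12 g/mol; 366 ÷ 122.12 ≈ 3, so the molecular formula is C21H18O6.

C21H18O6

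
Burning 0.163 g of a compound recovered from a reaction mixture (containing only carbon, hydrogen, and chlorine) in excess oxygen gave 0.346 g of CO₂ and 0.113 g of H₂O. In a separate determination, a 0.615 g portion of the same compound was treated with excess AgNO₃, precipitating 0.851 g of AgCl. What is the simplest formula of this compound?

C5H8Cl

mol C = 0.346 g CO₂ ÷ 44.009 g/mol = 0.007862 mol
mol H = 2 × 0.113 g H₂O ÷ 18.015 g/mol = 0.01255 mol
From the AgCl data: mol Cl per gram of compound = (0.851 ÷ 143.318) ÷ 0.615 = 0.009655 mol/g, so in the 0.163 g combustion sample mol Cl = 0.001574 mol
Divide by the smallest (0.001574 mol): C 4.996, H 7.971, Cl 1.000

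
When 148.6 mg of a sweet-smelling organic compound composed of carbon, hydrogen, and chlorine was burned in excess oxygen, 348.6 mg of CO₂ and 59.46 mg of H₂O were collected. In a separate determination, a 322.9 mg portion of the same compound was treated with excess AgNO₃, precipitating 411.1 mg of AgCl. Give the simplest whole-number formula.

mol C = 0.3486 g CO₂ ÷ 44.009 g/mol = 0.0079211 mol
mol H = 2 × 0.05946 g H₂O ÷ 18.015 g/mol = 0.0066012 mol
From the AgCl data: mol Cl per gram of compound = (0.4111 ÷ 143.318) ÷ 0.3229 = 0.0088834 mol/g, so in the 0.1486 g combustion sample mol Cl = 0.0013201 mol
Divide by the smallest (0.0013201 mol): C 6.001, H 5.001, Cl 1.000

C6H5Cl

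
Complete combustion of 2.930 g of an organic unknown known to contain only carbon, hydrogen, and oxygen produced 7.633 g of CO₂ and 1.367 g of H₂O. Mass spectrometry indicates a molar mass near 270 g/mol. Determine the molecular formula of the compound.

mol C = 7.633 g CO₂ ÷ 44.009 g/mol = 0.17344 mol
mol H = 2 × 1.367 g H₂O ÷ 18.015 g/mol = 0.15176 mol
mass O = 2.930 − (2.0832 + 0.15298) = 0.69381 g → mol O = 0.69381 ÷ 15.999 = 0.043366 mol
Divide by the smallest (0.043366 mol): C 3.999, H 3.500, O 1.000
Multiplying each by 2 gives whole numbers: C 8.00, H 7.00, O 2.00
Empirical formula: C8H7O2
Empirical-formula mass = 135.14 g/mol; 270 ÷ 135.14 ≈ 2, so the molecular formula is C16H14O4.

C16H14O4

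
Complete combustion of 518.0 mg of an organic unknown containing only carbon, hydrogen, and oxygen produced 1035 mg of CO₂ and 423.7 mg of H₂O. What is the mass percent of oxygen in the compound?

mol C = 1.035 g CO₂ ÷ 44.009 g/mol = 0.023518 mol
mol H = 2 × 0.4237 g H₂O ÷ 18.015 g/mol = 0.047039 mol
mass O = 0.5180 − (0.28247 + 0.047415) = 0.18811 g → mol O = 0.18811 ÷ 15.999 = 0.011758 mol
mass % O = 0.18811 g ÷ 0.5180 g × 100%

36.31%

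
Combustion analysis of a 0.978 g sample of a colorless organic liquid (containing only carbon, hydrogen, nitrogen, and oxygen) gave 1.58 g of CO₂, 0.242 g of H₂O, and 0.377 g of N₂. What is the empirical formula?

mol C = 1.58 g CO₂ ÷ 44.009 g/mol = 0.03590 mol
mol H = 2 × 0.242 g H₂O ÷ 18.015 g/mol = 0.02687 mol
mol N = 2 × 0.377 g N₂ ÷ 28.014 g/mol = 0.02692 mol
mass O = 0.978 − (0.4312 + 0.02708 + 0.3770) = 0.1427 g → mol O = 0.1427 ÷ 15.999 = 0.008919 mol
Divide by the smallest (0.008919 mol): C 4.025, H 3.012, N 3.018, O 1.000

C4H3N3O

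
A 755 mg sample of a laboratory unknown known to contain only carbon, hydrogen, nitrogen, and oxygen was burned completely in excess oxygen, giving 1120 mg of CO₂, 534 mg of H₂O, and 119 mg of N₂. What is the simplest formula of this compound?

mol C = 1.12 g CO₂ ÷ 44.009 g/mol = 0.02545 mol
mol H = 2 × 0.534 g H₂O ÷ 18.015 g/mol = 0.05928 mol
mol N = 2 × 0.119 g N₂ ÷ 28.014 g/mol = 0.008496 mol
mass O = 0.755 − (0.3057 + 0.05976 + 0.1190) = 0.2706 g → mol O = 0.2706 ÷ 15.999 = 0.01691 mol
Divide by the smallest (0.008496 mol): C 2.996, H 6.978, N 1.000, O 1.991

C3H7NO2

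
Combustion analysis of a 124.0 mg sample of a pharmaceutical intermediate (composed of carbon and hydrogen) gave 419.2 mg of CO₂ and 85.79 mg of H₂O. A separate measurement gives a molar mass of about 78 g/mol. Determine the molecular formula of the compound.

mol C = 0.4192 g CO₂ ÷ 44.009 g/mol = 0.0095253 mol
mol H = 2 × 0.08579 g H₂O ÷ 18.015 g/mol = 0.0095243 mol
Divide by the smallest (0.0095243 mol): C 1.000, H 1.000
Empirical formula: CH
Empirical-formula mass = 13.02 g/mol; 78 ÷ 13.02 ≈ 6, so the molecular formula is C6H6.

C6H6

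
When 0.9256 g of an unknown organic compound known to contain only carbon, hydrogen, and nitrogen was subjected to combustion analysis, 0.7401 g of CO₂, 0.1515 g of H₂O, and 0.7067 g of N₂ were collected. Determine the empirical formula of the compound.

mol C = 0.7401 g CO₂ ÷ 44.009 g/mol = 0.016817 mol
mol H = 2 × 0.1515 g H₂O ÷ 18.015 g/mol = 0.016819 mol
mol N = 2 × 0.7067 g N₂ ÷ 28.014 g/mol = 0.050453 mol
Divide by the smallest (0.016817 mol): C 1.000, H 1.000, N 3.000

CHN3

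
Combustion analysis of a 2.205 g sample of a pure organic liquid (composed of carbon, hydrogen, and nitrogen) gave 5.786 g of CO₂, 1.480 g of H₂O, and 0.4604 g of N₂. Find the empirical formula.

C4H5N

mol C = 5.786 g CO₂ ÷ 44.009 g/mol = 0.13147 mol
mol H = 2 × 1.480 g H₂O ÷ 18.015 g/mol = 0.16431 mol
mol N = 2 × 0.4604 g N₂ ÷ 28.014 g/mol = 0.032869 mol
Divide by the smallest (0.032869 mol): C 4.000, H 4.999, N 1.000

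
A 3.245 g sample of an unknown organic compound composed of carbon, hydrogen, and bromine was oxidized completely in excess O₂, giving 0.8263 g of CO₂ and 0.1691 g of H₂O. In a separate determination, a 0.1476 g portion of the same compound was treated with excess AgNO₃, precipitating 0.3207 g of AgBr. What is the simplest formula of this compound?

mol C = 0.8263 g CO₂ ÷ 44.009 g/mol = 0.018776 mol
mol H = 2 × 0.1691 g H₂O ÷ 18.015 g/mol = 0.018773 mol
From the AgBr data: mol Br per gram of compound = (0.3207 ÷ 187.772) ÷ 0.1476 = 0.011571 mol/g, so in the 3.245 g combustion sample mol Br = 0.037549 mol
Divide by the smallest (0.018773 mol): C 1.000, H 1.000, Br 2.000

CHBr2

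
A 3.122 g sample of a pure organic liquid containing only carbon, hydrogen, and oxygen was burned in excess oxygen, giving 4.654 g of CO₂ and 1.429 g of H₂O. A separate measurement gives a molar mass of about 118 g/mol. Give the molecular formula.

mol C = 4.654 g CO₂ ÷ 44.009 g/mol = 0.10575 mol
mol H = 2 × 1.429 g H₂O ÷ 18.015 g/mol = 0.15865 mol
mass O = 3.122 − (1.2702 + 0.15991) = 1.6919 g → mol O = 1.6919 ÷ 15.999 = 0.10575 mol
Divide by the smallest (0.10575 mol): C 1.000, H 1.500, O 1.000
Multiplying each by 2 gives whole numbers: C 2.00, H 3.00, O 2.00
Empirical formula: C2H3O2
Empirical-formula mass = 59.04 g/mol; 118 ÷ 59.04 ≈ 2, so the molecular formula is C4H6O4.

C4H6O4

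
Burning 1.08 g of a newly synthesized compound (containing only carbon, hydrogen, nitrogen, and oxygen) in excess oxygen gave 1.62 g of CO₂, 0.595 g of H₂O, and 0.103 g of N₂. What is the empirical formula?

C5H9NO4

mol C = 1.62 g CO₂ ÷ 44.009 g/mol = 0.03681 mol
mol H = 2 × 0.595 g H₂O ÷ 18.015 g/mol = 0.06606 mol
mol N = 2 × 0.103 g N₂ ÷ 28.014 g/mol = 0.007353 mol
mass O = 1.08 − (0.4421 + 0.06658 + 0.1030) = 0.4683 g → mol O = 0.4683 ÷ 15.999 = 0.02927 mol
Divide by the smallest (0.007353 mol): C 5.006, H 8.983, N 1.000, O 3.980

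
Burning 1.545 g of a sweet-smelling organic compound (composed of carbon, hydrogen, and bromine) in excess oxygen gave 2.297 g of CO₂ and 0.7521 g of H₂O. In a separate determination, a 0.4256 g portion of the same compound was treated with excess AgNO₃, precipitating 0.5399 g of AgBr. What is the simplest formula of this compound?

C5H8Br

mol C = 2.297 g CO₂ ÷ 44.009 g/mol = 0.052194 mol
mol H = 2 × 0.7521 g H₂O ÷ 18.015 g/mol = 0.083497 mol
From the AgBr data: mol Br per gram of compound = (0.5399 ÷ 187.772) ÷ 0.4256 = 0.0067559 mol/g, so in the 1.545 g combustion sample mol Br = 0.010438 mol
Divide by the smallest (0.010438 mol): C 5.000, H 7.999, Br 1.000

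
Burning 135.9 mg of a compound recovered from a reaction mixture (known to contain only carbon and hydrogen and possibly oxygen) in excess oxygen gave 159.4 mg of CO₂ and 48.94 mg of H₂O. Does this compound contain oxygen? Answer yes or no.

yes

mol C = 0.1594 g CO₂ ÷ 44.009 g/mol = 0.0036220 mol
mol H = 2 × 0.04894 g H₂O ÷ 18.015 g/mol = 0.0054333 mol
C and H account for only 0.048980 g of the 0.1359 g sample; the remaining 0.086920 g must be oxygen.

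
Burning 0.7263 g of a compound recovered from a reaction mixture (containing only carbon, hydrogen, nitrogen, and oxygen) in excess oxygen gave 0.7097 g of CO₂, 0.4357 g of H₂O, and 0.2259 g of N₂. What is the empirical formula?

CH3NO

mol C = 0.7097 g CO₂ ÷ 44.009 g/mol = 0.016126 mol
mol H = 2 × 0.4357 g H₂O ÷ 18.015 g/mol = 0.048371 mol
mol N = 2 × 0.2259 g N₂ ÷ 28.014 g/mol = 0.016128 mol
mass O = 0.7263 − (0.19369 + 0.048758 + 0.22590) = 0.25795 g → mol O = 0.25795 ÷ 15.999 = 0.016123 mol
Divide by the smallest (0.016123 mol): C 1.000, H 3.000, N 1.000, O 1.000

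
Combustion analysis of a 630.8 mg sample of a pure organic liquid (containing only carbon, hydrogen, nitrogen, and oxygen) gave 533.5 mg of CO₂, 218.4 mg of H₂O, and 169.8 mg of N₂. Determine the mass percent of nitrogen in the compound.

mol C = 0.5335 g CO₂ ÷ 44.009 g/mol = 0.012123 mol
mol H = 2 × 0.2184 g H₂O ÷ 18.015 g/mol = 0.024246 mol
mol N = 2 × 0.1698 g N₂ ÷ 28.014 g/mol = 0.012123 mol
mass O = 0.6308 − (0.14560 + 0.024440 + 0.16980) = 0.29096 g → mol O = 0.29096 ÷ 15.999 = 0.018186 mol
mass % N = 0.16980 g ÷ 0.6308 g × 100%

26.92%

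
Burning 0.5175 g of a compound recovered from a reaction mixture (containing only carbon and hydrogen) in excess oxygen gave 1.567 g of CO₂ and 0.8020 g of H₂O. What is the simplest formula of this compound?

mol C = 1.567 g CO₂ ÷ 44.009 g/mol = 0.035606 mol
mol H = 2 × 0.8020 g H₂O ÷ 18.015 g/mol = 0.089037 mol
Divide by the smallest (0.035606 mol): C 1.000, H 2.501
Multiplying each by 2 gives whole numbers: C 2.00, H 5.00

C2H5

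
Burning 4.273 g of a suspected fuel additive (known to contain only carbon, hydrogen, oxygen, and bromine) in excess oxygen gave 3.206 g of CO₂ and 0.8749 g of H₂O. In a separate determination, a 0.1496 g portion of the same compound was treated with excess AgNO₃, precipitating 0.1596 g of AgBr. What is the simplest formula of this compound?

mol C = 3.206 g CO₂ ÷ 44.009 g/mol = 0.072849 mol
mol H = 2 × 0.8749 g H₂O ÷ 18.015 g/mol = 0.097130 mol
From the AgBr data: mol Br per gram of compound = (0.1596 ÷ 187.772) ÷ 0.1496 = 0.0056816 mol/g, so in the 4.273 g combustion sample mol Br = 0.024277 mol
mass O = 4.273 − (0.87499 + 0.097907 + 1.9399) = 1.3602 g → mol O = 1.3602 ÷ 15.999 = 0.085020 mol
Divide by the smallest (0.024277 mol): C 3.001, H 4.001, Br 1.000, O 3.502
Multiplying each by 2 gives whole numbers: C 6.00, H 8.00, Br 2.00, O 7.00

C6H8Br2O7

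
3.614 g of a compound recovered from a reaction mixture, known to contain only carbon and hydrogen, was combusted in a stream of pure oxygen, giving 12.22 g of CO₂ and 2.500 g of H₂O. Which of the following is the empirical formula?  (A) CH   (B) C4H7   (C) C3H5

(A) CH

mol C = 12.22 g CO₂ ÷ 44.009 g/mol = 0.27767 mol
mol H = 2 × 2.500 g H₂O ÷ 18.015 g/mol = 0.27755 mol
Divide by the smallest (0.27755 mol): C 1.000, H 1.000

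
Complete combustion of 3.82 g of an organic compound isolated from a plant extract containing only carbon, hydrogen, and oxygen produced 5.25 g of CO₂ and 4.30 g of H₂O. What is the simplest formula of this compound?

CH4O

mol C = 5.25 g CO₂ ÷ 44.009 g/mol = 0.1193 mol
mol H = 2 × 4.30 g H₂O ÷ 18.015 g/mol = 0.4774 mol
mass O = 3.82 − (1.433 + 0.4812) = 1.906 g → mol O = 1.906 ÷ 15.999 = 0.1191 mol
Divide by the smallest (0.1191 mol): C 1.001, H 4.007, O 1.000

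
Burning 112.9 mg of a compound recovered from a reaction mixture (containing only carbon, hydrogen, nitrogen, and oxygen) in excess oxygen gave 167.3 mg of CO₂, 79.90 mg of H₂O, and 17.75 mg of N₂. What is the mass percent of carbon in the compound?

40.44%

mol C = 0.1673 g CO₂ ÷ 44.009 g/mol = 0.0038015 mol
mol H = 2 × 0.07990 g H₂O ÷ 18.015 g/mol = 0.0088704 mol
mol N = 2 × 0.01775 g N₂ ÷ 28.014 g/mol = 0.0012672 mol
mass O = 0.1129 − (0.045660 + 0.0089413 + 0.017750) = 0.040549 g → mol O = 0.040549 ÷ 15.999 = 0.0025345 mol
mass % C = 0.045660 g ÷ 0.1129 g × 100%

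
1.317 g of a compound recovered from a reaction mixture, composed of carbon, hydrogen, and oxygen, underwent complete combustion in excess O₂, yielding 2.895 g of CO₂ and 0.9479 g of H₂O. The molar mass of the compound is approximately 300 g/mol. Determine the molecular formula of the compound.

mol C = 2.895 g CO₂ ÷ 44.009 g/mol = 0.065782 mol
mol H = 2 × 0.9479 g H₂O ÷ 18.015 g/mol = 0.10523 mol
mass O = 1.317 − (0.79011 + 0.10608) = 0.42082 g → mol O = 0.42082 ÷ 15.999 = 0.026303 mol
Divide by the smallest (0.026303 mol): C 2.501, H 4.001, O 1.000
Multiplying each by 2 gives whole numbers: C 5.00, H 8.00, O 2.00
Empirical formula: C5H8O2
Empirical-formula mass = 100.12 g/mol; 300 ÷ 100.12 ≈ 3, so the molecular formula is C15H24O6.

C15H24O6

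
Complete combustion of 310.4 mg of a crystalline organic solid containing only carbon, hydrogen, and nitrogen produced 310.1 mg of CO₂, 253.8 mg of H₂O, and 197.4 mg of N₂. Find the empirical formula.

mol C = 0.3101 g CO₂ ÷ 44.009 g/mol = 0.0070463 mol
mol H = 2 × 0.2538 g H₂O ÷ 18.015 g/mol = 0.028177 mol
mol N = 2 × 0.1974 g N₂ ÷ 28.014 g/mol = 0.014093 mol
Divide by the smallest (0.0070463 mol): C 1.000, H 3.999, N 2.000

CH4N2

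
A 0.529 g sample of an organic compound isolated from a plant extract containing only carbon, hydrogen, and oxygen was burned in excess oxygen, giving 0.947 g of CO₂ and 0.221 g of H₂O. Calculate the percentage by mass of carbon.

mol C = 0.947 g CO₂ ÷ 44.009 g/mol = 0.02152 mol
mol H = 2 × 0.221 g H₂O ÷ 18.015 g/mol = 0.02454 mol
mass O = 0.529 − (0.2585 + 0.02473) = 0.2458 g → mol O = 0.2458 ÷ 15.999 = 0.01536 mol
mass % C = 0.2585 g ÷ 0.529 g × 100%

48.9%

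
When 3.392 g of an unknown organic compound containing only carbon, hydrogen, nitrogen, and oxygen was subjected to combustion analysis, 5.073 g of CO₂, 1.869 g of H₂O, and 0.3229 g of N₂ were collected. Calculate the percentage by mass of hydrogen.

6.17%

mol C = 5.073 g CO₂ ÷ 44.009 g/mol = 0.11527 mol
mol H = 2 × 1.869 g H₂O ÷ 18.015 g/mol = 0.20749 mol
mol N = 2 × 0.3229 g N₂ ÷ 28.014 g/mol = 0.023053 mol
mass O = 3.392 − (1.3845 + 0.20915 + 0.32290) = 1.4754 g → mol O = 1.4754 ÷ 15.999 = 0.092219 mol
mass % H = 0.20915 g ÷ 3.392 g × 100%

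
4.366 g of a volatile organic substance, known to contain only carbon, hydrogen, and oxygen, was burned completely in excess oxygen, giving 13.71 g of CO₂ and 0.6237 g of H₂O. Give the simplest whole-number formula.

C9H2O

mol C = 13.71 g CO₂ ÷ 44.009 g/mol = 0.31153 mol
mol H = 2 × 0.6237 g H₂O ÷ 18.015 g/mol = 0.069242 mol
mass O = 4.366 − (3.7418 + 0.069796) = 0.55445 g → mol O = 0.55445 ÷ 15.999 = 0.034655 mol
Divide by the smallest (0.034655 mol): C 8.989, H 1.998, O 1.000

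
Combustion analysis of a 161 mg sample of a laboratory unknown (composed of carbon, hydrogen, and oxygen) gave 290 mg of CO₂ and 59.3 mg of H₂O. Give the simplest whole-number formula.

C7H7O5

mol C = 0.290 g CO₂ ÷ 44.009 g/mol = 0.006590 mol
mol H = 2 × 0.0593 g H₂O ÷ 18.015 g/mol = 0.006583 mol
mass O = 0.161 − (0.07915 + 0.006636) = 0.07522 g → mol O = 0.07522 ÷ 15.999 = 0.004701 mol
Divide by the smallest (0.004701 mol): C 1.402, H 1.400, O 1.000
Multiplying each by 5 gives whole numbers: C 7.01, H 7.00, O 5.00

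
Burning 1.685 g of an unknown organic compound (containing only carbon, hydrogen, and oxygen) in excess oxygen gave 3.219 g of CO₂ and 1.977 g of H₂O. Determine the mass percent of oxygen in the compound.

34.73%

mol C = 3.219 g CO₂ ÷ 44.009 g/mol = 0.073144 mol
mol H = 2 × 1.977 g H₂O ÷ 18.015 g/mol = 0.21948 mol
mass O = 1.685 − (0.87853 + 0.22124) = 0.58523 g → mol O = 0.58523 ÷ 15.999 = 0.036579 mol
mass % O = 0.58523 g ÷ 1.685 g × 100%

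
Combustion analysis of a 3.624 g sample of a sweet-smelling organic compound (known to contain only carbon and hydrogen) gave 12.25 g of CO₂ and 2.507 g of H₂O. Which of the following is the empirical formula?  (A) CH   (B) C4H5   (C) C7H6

(A) CH

mol C = 12.25 g CO₂ ÷ 44.009 g/mol = 0.27835 mol
mol H = 2 × 2.507 g H₂O ÷ 18.015 g/mol = 0.27832 mol
Divide by the smallest (0.27832 mol): C 1.000, H 1.000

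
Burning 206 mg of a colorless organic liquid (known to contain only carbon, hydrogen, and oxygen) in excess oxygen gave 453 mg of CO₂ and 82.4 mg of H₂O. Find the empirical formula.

mol C = 0.453 g CO₂ ÷ 44.009 g/mol = 0.01029 mol
mol H = 2 × 0.0824 g H₂O ÷ 18.015 g/mol = 0.009148 mol
mass O = 0.206 − (0.1236 + 0.009221) = 0.07315 g → mol O = 0.07315 ÷ 15.999 = 0.004572 mol
Divide by the smallest (0.004572 mol): C 2.251, H 2.001, O 1.000
Multiplying each by 4 gives whole numbers: C 9.01, H 8.00, O 4.00

C9H8O4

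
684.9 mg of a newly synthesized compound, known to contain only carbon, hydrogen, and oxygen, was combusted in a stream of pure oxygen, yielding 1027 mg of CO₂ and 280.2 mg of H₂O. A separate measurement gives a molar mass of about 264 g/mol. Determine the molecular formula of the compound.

C9H12O9

mol C = 1.027 g CO₂ ÷ 44.009 g/mol = 0.023336 mol
mol H = 2 × 0.2802 g H₂O ÷ 18.015 g/mol = 0.031107 mol
mass O = 0.6849 − (0.28029 + 0.031356) = 0.37325 g → mol O = 0.37325 ÷ 15.999 = 0.023330 mol
Divide by the smallest (0.023330 mol): C 1.000, H 1.333, O 1.000
Multiplying each by 3 gives whole numbers: C 3.00, H 4.00, O 3.00
Empirical formula: C3H4O3
Empirical-formula mass = 88.06 g/mol; 264 ÷ 88.06 ≈ 3, so the molecular formula is C9H12O9.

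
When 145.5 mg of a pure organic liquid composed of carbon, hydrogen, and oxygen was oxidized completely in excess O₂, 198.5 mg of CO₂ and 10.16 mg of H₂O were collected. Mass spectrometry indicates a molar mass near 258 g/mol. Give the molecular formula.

C8H2O10

mol C = 0.1985 g CO₂ ÷ 44.009 g/mol = 0.0045104 mol
mol H = 2 × 0.01016 g H₂O ÷ 18.015 g/mol = 0.0011279 mol
mass O = 0.1455 − (0.054175 + 0.0011370) = 0.090188 g → mol O = 0.090188 ÷ 15.999 = 0.0056371 mol
Divide by the smallest (0.0011279 mol): C 3.999, H 1.000, O 4.998
Empirical formula: C4HO5
Empirical-formula mass = 129.05 g/mol; 258 ÷ 129.05 ≈ 2, so the molecular formula is C8H2O10.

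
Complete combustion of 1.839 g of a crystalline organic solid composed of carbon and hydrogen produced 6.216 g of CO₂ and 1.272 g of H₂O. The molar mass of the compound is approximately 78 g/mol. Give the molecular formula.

mol C = 6.216 g CO₂ ÷ 44.009 g/mol = 0.14124 mol
mol H = 2 × 1.272 g H₂O ÷ 18.015 g/mol = 0.14122 mol
Divide by the smallest (0.14122 mol): C 1.000, H 1.000
Empirical formula: CH
Empirical-formula mass = 13.02 g/mol; 78 ÷ 13.02 ≈ 6, so the molecular formula is C6H6.

C6H6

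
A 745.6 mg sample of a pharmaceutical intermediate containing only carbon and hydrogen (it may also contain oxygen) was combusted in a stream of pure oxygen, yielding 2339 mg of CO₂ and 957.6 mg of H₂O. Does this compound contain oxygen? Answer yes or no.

mol C = 2.339 g CO₂ ÷ 44.009 g/mol = 0.053148 mol
mol H = 2 × 0.9576 g H₂O ÷ 18.015 g/mol = 0.10631 mol
C and H together account for 0.74553 g — essentially the entire 0.7456 g sample — so the compound contains no oxygen.

no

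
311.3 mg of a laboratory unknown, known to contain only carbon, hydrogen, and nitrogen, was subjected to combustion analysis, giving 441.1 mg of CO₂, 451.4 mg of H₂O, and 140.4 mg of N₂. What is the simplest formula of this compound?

mol C = 0.4411 g CO₂ ÷ 44.009 g/mol = 0.010023 mol
mol H = 2 × 0.4514 g H₂O ÷ 18.015 g/mol = 0.050114 mol
mol N = 2 × 0.1404 g N₂ ÷ 28.014 g/mol = 0.010024 mol
Divide by the smallest (0.010023 mol): C 1.000, H 5.000, N 1.000

CH5N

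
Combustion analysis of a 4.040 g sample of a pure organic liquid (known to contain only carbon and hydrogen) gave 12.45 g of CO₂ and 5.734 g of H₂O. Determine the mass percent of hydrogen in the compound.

mol C = 12.45 g CO₂ ÷ 44.009 g/mol = 0.28290 mol
mol H = 2 × 5.734 g H₂O ÷ 18.015 g/mol = 0.63658 mol
mass % H = 0.64167 g ÷ 4.040 g × 100%

15.88%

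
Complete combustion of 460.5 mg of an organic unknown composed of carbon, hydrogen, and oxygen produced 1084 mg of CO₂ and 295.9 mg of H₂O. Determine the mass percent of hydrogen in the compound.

mol C = 1.084 g CO₂ ÷ 44.009 g/mol = 0.024631 mol
mol H = 2 × 0.2959 g H₂O ÷ 18.015 g/mol = 0.032850 mol
mass O = 0.4605 − (0.29585 + 0.033113) = 0.13154 g → mol O = 0.13154 ÷ 15.999 = 0.0082218 mol
mass % H = 0.033113 g ÷ 0.4605 g × 100%

7.19%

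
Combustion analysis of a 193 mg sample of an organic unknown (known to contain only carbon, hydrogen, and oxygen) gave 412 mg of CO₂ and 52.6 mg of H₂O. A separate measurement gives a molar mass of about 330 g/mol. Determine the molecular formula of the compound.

mol C = 0.412 g CO₂ ÷ 44.009 g/mol = 0.009362 mol
mol H = 2 × 0.0526 g H₂O ÷ 18.015 g/mol = 0.005840 mol
mass O = 0.193 − (0.1124 + 0.005886) = 0.07467 g → mol O = 0.07467 ÷ 15.999 = 0.004667 mol
Divide by the smallest (0.004667 mol): C 2.006, H 1.251, O 1.000
Multiplying each by 4 gives whole numbers: C 8.02, H 5.00, O 4.00
Empirical formula: C8H5O4
Empirical-formula mass = 165.12 g/mol; 330 ÷ 165.12 ≈ 2, so the molecular formula is C16H10O8.

C16H10O8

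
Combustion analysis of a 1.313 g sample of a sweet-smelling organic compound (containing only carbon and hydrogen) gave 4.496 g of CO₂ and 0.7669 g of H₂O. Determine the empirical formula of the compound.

C6H5

mol C = 4.496 g CO₂ ÷ 44.009 g/mol = 0.10216 mol
mol H = 2 × 0.7669 g H₂O ÷ 18.015 g/mol = 0.085140 mol
Divide by the smallest (0.085140 mol): C 1.200, H 1.000
Multiplying each by 5 gives whole numbers: C 6.00, H 5.00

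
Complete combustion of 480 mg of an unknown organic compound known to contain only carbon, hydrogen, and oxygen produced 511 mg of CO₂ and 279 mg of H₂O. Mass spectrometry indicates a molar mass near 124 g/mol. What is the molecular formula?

mol C = 0.511 g CO₂ ÷ 44.009 g/mol = 0.01161 mol
mol H = 2 × 0.279 g H₂O ÷ 18.015 g/mol = 0.03097 mol
mass O = 0.480 − (0.1395 + 0.03122) = 0.3093 g → mol O = 0.3093 ÷ 15.999 = 0.01933 mol
Divide by the smallest (0.01161 mol): C 1.000, H 2.668, O 1.665
Multiplying each by 3 gives whole numbers: C 3.00, H 8.00, O 5.00
Empirical formula: C3H8O5
Empirical-formula mass = 124.09 g/mol; 124 ÷ 124.09 ≈ 1, so the molecular formula is C3H8O5.

C3H8O5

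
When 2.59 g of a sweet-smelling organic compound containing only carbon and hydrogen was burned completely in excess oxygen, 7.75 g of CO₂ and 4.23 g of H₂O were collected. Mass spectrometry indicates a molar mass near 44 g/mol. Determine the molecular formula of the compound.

mol C = 7.75 g CO₂ ÷ 44.009 g/mol = 0.1761 mol
mol H = 2 × 4.23 g H₂O ÷ 18.015 g/mol = 0.4696 mol
Divide by the smallest (0.1761 mol): C 1.000, H 2.667
Multiplying each by 3 gives whole numbers: C 3.00, H 8.00
Empirical formula: C3H8
Empirical-formula mass = 44.10 g/mol; 44 ÷ 44.10 ≈ 1, so the molecular formula is C3H8.

C3H8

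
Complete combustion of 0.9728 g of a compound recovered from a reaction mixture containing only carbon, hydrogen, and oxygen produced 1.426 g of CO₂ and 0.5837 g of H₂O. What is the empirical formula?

CH2O

mol C = 1.426 g CO₂ ÷ 44.009 g/mol = 0.032402 mol
mol H = 2 × 0.5837 g H₂O ÷ 18.015 g/mol = 0.064802 mol
mass O = 0.9728 − (0.38919 + 0.065320) = 0.51829 g → mol O = 0.51829 ÷ 15.999 = 0.032395 mol
Divide by the smallest (0.032395 mol): C 1.000, H 2.000, O 1.000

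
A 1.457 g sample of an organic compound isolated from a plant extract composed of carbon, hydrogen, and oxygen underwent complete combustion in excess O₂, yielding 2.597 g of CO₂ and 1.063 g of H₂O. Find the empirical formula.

C3H6O2

mol C = 2.597 g CO₂ ÷ 44.009 g/mol = 0.059011 mol
mol H = 2 × 1.063 g H₂O ÷ 18.015 g/mol = 0.11801 mol
mass O = 1.457 − (0.70878 + 0.11896) = 0.62927 g → mol O = 0.62927 ÷ 15.999 = 0.039332 mol
Divide by the smallest (0.039332 mol): C 1.500, H 3.000, O 1.000
Multiplying each by 2 gives whole numbers: C 3.00, H 6.00, O 2.00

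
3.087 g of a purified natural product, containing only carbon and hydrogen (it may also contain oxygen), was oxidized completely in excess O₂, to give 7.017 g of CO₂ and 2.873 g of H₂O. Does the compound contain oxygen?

yes

mol C = 7.017 g CO₂ ÷ 44.009 g/mol = 0.15944 mol
mol H = 2 × 2.873 g H₂O ÷ 18.015 g/mol = 0.31896 mol
C and H account for only 2.2366 g of the 3.087 g sample; the remaining 0.85040 g must be oxygen.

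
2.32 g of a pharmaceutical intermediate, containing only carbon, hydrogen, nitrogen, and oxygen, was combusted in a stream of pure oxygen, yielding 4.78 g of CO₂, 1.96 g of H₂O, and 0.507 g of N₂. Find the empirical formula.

C6H12N2O

mol C = 4.78 g CO₂ ÷ 44.009 g/mol = 0.1086 mol
mol H = 2 × 1.96 g H₂O ÷ 18.015 g/mol = 0.2176 mol
mol N = 2 × 0.507 g N₂ ÷ 28.014 g/mol = 0.03620 mol
mass O = 2.32 − (1.305 + 0.2193 + 0.5070) = 0.2891 g → mol O = 0.2891 ÷ 15.999 = 0.01807 mol
Divide by the smallest (0.01807 mol): C 6.011, H 12.042, N 2.003, O 1.000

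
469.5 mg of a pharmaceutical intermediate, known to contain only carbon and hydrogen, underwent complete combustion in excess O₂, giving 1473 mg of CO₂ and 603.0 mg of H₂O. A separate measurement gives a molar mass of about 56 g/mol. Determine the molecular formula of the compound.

mol C = 1.473 g CO₂ ÷ 44.009 g/mol = 0.033470 mol
mol H = 2 × 0.6030 g H₂O ÷ 18.015 g/mol = 0.066944 mol
Divide by the smallest (0.033470 mol): C 1.000, H 2.000
Empirical formula: CH2
Empirical-formula mass = 14.03 g/mol; 56 ÷ 14.03 ≈ 4, so the molecular formula is C4H8.

C4H8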